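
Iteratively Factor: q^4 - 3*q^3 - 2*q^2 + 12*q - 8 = (q - 1)*(q^3 - 2*q^2 - 4*q + 8) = (q - 2)*(q - 1)*(q^2 - 4) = (q - 2)*(q - 1)*(q + 2)*(q - 2)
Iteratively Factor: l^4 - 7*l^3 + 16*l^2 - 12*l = (l - 2)*(l^3 - 5*l^2 + 6*l) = (l - 3)*(l - 2)*(l^2 - 2*l) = (l - 3)*(l - 2)^2*(l)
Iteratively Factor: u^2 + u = (u)*(u + 1)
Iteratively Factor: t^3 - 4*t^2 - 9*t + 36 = (t + 3)*(t^2 - 7*t + 12) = (t - 3)*(t + 3)*(t - 4)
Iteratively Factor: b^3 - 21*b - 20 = (b - 5)*(b^2 + 5*b + 4) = (b - 5)*(b + 1)*(b + 4)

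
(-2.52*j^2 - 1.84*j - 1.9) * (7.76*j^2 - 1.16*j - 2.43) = -19.5552*j^4 - 11.3552*j^3 - 6.486*j^2 + 6.6752*j + 4.617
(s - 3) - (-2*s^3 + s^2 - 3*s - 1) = 2*s^3 - s^2 + 4*s - 2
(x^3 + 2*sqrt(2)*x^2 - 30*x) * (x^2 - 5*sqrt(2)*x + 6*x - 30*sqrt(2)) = x^5 - 3*sqrt(2)*x^4 + 6*x^4 - 50*x^3 - 18*sqrt(2)*x^3 - 300*x^2 + 150*sqrt(2)*x^2 + 900*sqrt(2)*x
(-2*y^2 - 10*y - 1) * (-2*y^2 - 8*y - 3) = 4*y^4 + 36*y^3 + 88*y^2 + 38*y + 3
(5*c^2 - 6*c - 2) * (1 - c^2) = -5*c^4 + 6*c^3 + 7*c^2 - 6*c - 2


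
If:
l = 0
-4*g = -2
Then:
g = 1/2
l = 0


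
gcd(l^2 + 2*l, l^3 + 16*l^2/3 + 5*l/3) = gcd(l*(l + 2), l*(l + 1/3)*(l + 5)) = l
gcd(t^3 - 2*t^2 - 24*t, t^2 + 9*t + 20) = t + 4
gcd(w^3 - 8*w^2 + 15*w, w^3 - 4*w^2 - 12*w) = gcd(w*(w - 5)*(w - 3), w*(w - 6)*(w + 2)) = w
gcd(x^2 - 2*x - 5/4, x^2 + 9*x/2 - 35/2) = x - 5/2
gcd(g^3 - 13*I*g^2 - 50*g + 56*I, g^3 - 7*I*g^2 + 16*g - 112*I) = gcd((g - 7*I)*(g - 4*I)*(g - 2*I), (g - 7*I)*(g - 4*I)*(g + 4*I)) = g^2 - 11*I*g - 28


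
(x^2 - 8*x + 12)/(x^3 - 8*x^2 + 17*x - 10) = (x - 6)/(x^2 - 6*x + 5)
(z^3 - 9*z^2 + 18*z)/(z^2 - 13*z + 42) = z*(z - 3)/(z - 7)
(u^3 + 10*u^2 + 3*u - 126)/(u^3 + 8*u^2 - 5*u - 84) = (u + 6)/(u + 4)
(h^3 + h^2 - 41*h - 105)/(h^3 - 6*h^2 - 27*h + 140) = (h + 3)/(h - 4)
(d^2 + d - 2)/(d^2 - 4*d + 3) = (d + 2)/(d - 3)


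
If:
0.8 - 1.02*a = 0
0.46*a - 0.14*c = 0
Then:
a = 0.78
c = 2.58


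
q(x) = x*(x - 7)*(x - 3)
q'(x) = x*(x - 7) + x*(x - 3) + (x - 7)*(x - 3)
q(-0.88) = -26.91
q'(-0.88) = 40.92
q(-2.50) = -130.62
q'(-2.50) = 89.75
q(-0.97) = -30.69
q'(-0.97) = 43.22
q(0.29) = 5.27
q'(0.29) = 15.45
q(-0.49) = -12.81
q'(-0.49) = 31.52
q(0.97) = 11.87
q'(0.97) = 4.42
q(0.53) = 8.47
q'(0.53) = 11.24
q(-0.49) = -12.81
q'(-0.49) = 31.52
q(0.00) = 0.00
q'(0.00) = 21.00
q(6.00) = -18.00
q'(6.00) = 9.00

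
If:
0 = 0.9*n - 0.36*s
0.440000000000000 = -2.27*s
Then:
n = -0.08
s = -0.19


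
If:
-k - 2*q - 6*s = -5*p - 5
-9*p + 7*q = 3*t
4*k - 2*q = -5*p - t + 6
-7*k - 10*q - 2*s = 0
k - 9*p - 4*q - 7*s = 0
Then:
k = 5534/3427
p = -27/3427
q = -4560/3427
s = 3431/3427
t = -10559/3427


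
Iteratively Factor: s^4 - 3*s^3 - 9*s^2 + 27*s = (s - 3)*(s^3 - 9*s) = s*(s - 3)*(s^2 - 9) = s*(s - 3)^2*(s + 3)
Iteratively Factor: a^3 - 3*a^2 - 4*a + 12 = (a + 2)*(a^2 - 5*a + 6) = (a - 3)*(a + 2)*(a - 2)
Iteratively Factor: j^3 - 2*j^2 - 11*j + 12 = (j - 4)*(j^2 + 2*j - 3) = (j - 4)*(j + 3)*(j - 1)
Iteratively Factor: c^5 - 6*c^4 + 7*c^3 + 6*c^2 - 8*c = (c - 4)*(c^4 - 2*c^3 - c^2 + 2*c) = (c - 4)*(c + 1)*(c^3 - 3*c^2 + 2*c) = (c - 4)*(c - 2)*(c + 1)*(c^2 - c) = (c - 4)*(c - 2)*(c - 1)*(c + 1)*(c)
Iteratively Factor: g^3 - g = (g)*(g^2 - 1) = g*(g - 1)*(g + 1)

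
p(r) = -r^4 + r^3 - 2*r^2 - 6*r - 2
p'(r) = -4*r^3 + 3*r^2 - 4*r - 6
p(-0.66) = 0.61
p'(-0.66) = -0.90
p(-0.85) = 0.52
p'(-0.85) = 2.02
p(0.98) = -9.78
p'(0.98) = -10.80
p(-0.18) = -0.99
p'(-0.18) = -5.16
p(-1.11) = -0.69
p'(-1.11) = 7.61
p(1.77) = -23.16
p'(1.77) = -25.86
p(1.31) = -13.99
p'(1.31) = -15.08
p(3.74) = -195.75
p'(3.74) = -188.25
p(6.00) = -1190.00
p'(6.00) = -786.00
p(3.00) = -92.00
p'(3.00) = -99.00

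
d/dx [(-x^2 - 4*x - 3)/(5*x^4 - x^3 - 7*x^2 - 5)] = (-x*(-20*x^2 + 3*x + 14)*(x^2 + 4*x + 3) + 2*(x + 2)*(-5*x^4 + x^3 + 7*x^2 + 5))/(-5*x^4 + x^3 + 7*x^2 + 5)^2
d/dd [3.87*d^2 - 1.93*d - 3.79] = 7.74*d - 1.93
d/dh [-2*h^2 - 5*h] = -4*h - 5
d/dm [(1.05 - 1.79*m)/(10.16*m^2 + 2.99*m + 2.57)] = (18.1864*m^2 - 21.336*m - 7.7398)/(103.2256*m^4 + 60.7568*m^3 + 61.1625*m^2 + 15.3686*m + 6.6049)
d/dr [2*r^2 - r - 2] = 4*r - 1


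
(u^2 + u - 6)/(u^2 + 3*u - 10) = (u + 3)/(u + 5)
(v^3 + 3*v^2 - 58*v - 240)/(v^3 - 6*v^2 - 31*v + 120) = (v + 6)/(v - 3)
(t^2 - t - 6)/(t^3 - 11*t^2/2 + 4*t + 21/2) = 2*(t + 2)/(2*t^2 - 5*t - 7)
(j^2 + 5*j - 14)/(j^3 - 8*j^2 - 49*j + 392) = (j - 2)/(j^2 - 15*j + 56)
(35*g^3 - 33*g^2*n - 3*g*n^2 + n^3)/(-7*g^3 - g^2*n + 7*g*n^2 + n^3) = (-35*g^2 - 2*g*n + n^2)/(7*g^2 + 8*g*n + n^2)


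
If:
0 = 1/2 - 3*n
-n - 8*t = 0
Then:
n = 1/6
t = -1/48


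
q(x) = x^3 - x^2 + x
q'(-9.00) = 262.00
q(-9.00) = -819.00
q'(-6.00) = 121.00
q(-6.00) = -258.00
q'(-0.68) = 3.75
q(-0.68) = -1.46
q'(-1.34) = 9.07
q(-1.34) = -5.54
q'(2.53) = 15.14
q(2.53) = 12.32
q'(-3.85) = 53.17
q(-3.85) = -75.74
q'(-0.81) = 4.59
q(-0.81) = -2.00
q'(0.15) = 0.77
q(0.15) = 0.13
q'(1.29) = 3.41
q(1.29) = 1.77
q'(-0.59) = 3.22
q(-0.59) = -1.14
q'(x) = 3*x^2 - 2*x + 1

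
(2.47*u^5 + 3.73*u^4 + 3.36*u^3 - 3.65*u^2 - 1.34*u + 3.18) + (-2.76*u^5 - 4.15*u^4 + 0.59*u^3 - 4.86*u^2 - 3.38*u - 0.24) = -0.29*u^5 - 0.42*u^4 + 3.95*u^3 - 8.51*u^2 - 4.72*u + 2.94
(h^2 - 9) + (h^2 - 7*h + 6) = 2*h^2 - 7*h - 3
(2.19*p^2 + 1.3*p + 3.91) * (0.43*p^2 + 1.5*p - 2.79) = 0.9417*p^4 + 3.844*p^3 - 2.4788*p^2 + 2.238*p - 10.9089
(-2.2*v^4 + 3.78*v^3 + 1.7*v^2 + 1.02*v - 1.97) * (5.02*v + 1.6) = -11.044*v^5 + 15.4556*v^4 + 14.582*v^3 + 7.8404*v^2 - 8.2574*v - 3.152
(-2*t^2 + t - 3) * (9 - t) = 2*t^3 - 19*t^2 + 12*t - 27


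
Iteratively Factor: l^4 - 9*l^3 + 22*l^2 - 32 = (l - 2)*(l^3 - 7*l^2 + 8*l + 16) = (l - 2)*(l + 1)*(l^2 - 8*l + 16) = (l - 4)*(l - 2)*(l + 1)*(l - 4)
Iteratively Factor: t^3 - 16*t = (t - 4)*(t^2 + 4*t) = (t - 4)*(t + 4)*(t)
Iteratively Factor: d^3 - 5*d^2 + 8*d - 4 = (d - 2)*(d^2 - 3*d + 2) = (d - 2)^2*(d - 1)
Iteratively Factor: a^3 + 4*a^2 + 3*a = (a + 3)*(a^2 + a) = (a + 1)*(a + 3)*(a)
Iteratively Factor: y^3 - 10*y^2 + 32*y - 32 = (y - 4)*(y^2 - 6*y + 8) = (y - 4)^2*(y - 2)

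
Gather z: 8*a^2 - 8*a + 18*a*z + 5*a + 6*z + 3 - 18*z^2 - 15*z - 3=8*a^2 - 3*a - 18*z^2 + z*(18*a - 9)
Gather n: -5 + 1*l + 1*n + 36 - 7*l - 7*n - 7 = -6*l - 6*n + 24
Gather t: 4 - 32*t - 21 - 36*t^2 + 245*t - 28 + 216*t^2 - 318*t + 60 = 180*t^2 - 105*t + 15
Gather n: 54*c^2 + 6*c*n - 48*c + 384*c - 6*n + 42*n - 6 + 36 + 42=54*c^2 + 336*c + n*(6*c + 36) + 72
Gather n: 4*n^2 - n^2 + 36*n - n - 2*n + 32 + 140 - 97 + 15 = 3*n^2 + 33*n + 90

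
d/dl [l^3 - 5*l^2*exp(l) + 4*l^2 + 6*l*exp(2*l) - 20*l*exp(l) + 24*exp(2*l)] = -5*l^2*exp(l) + 3*l^2 + 12*l*exp(2*l) - 30*l*exp(l) + 8*l + 54*exp(2*l) - 20*exp(l)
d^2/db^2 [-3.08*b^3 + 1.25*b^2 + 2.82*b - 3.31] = 2.5 - 18.48*b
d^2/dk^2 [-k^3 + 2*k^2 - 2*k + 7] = 4 - 6*k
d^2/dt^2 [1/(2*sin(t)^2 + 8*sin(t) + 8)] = (2*sin(t) + cos(2*t) + 2)/(sin(t) + 2)^4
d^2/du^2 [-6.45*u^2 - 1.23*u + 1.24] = -12.9000000000000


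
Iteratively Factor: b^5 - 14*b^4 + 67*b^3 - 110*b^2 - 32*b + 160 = (b - 4)*(b^4 - 10*b^3 + 27*b^2 - 2*b - 40) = (b - 5)*(b - 4)*(b^3 - 5*b^2 + 2*b + 8) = (b - 5)*(b - 4)*(b - 2)*(b^2 - 3*b - 4) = (b - 5)*(b - 4)^2*(b - 2)*(b + 1)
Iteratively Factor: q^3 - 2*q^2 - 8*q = (q)*(q^2 - 2*q - 8) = q*(q + 2)*(q - 4)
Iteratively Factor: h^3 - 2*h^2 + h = (h - 1)*(h^2 - h) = (h - 1)^2*(h)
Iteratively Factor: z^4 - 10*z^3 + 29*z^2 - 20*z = (z - 1)*(z^3 - 9*z^2 + 20*z) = (z - 4)*(z - 1)*(z^2 - 5*z) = z*(z - 4)*(z - 1)*(z - 5)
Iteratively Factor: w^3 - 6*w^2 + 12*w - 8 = (w - 2)*(w^2 - 4*w + 4) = (w - 2)^2*(w - 2)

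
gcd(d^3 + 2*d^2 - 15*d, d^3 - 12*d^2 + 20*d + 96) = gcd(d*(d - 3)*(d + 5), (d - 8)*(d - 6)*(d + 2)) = 1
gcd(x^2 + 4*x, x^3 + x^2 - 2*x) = x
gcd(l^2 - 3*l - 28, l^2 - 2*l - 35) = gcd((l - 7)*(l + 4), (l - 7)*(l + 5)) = l - 7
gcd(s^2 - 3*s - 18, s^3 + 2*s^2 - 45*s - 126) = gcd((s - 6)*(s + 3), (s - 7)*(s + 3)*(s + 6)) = s + 3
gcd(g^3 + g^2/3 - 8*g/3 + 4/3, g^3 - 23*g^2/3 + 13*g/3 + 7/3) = g - 1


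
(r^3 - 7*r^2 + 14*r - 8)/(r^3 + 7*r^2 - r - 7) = (r^2 - 6*r + 8)/(r^2 + 8*r + 7)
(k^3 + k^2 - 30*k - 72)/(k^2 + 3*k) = k - 2 - 24/k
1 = 1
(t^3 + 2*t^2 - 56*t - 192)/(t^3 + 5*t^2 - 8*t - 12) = (t^2 - 4*t - 32)/(t^2 - t - 2)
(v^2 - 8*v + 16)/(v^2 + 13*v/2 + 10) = 2*(v^2 - 8*v + 16)/(2*v^2 + 13*v + 20)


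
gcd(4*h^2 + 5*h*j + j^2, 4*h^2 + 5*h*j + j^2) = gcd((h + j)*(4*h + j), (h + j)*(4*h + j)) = 4*h^2 + 5*h*j + j^2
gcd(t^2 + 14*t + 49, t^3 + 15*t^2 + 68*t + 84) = t + 7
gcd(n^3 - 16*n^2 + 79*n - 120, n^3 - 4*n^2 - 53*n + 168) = n^2 - 11*n + 24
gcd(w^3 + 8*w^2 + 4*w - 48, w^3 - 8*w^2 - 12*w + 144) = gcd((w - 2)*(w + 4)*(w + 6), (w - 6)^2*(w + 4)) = w + 4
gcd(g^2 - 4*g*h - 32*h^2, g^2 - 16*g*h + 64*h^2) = g - 8*h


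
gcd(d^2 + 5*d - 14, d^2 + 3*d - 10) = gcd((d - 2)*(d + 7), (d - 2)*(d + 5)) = d - 2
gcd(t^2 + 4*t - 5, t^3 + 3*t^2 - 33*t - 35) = 1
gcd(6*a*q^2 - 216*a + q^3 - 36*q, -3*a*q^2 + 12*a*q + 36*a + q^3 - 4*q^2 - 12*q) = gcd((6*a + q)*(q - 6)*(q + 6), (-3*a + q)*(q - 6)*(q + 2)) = q - 6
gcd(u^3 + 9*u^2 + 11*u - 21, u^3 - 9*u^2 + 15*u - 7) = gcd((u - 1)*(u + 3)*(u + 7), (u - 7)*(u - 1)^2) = u - 1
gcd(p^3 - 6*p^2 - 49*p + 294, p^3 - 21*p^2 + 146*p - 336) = p^2 - 13*p + 42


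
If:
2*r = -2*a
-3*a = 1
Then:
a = -1/3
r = 1/3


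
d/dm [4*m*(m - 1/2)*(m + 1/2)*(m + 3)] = 16*m^3 + 36*m^2 - 2*m - 3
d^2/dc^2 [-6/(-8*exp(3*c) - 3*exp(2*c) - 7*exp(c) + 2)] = 6*(2*(24*exp(2*c) + 6*exp(c) + 7)^2*exp(c) - (72*exp(2*c) + 12*exp(c) + 7)*(8*exp(3*c) + 3*exp(2*c) + 7*exp(c) - 2))*exp(c)/(8*exp(3*c) + 3*exp(2*c) + 7*exp(c) - 2)^3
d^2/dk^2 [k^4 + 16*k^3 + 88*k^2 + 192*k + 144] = 12*k^2 + 96*k + 176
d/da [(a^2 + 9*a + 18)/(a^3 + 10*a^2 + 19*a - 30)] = (-a^2 - 6*a - 17)/(a^4 + 8*a^3 + 6*a^2 - 40*a + 25)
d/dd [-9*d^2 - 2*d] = -18*d - 2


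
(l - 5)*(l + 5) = l^2 - 25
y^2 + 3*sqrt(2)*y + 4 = (y + sqrt(2))*(y + 2*sqrt(2))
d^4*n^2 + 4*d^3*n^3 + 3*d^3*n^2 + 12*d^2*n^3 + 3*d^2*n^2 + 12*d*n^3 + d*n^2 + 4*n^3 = (d + 1)*(d + 4*n)*(d*n + n)^2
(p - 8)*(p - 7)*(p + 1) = p^3 - 14*p^2 + 41*p + 56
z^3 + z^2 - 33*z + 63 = (z - 3)^2*(z + 7)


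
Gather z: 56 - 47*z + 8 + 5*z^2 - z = 5*z^2 - 48*z + 64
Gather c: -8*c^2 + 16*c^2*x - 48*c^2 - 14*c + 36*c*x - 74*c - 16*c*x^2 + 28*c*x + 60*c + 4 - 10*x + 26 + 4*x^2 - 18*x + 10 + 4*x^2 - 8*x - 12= c^2*(16*x - 56) + c*(-16*x^2 + 64*x - 28) + 8*x^2 - 36*x + 28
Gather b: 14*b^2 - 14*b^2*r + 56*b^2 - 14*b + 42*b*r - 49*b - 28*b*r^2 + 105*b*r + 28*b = b^2*(70 - 14*r) + b*(-28*r^2 + 147*r - 35)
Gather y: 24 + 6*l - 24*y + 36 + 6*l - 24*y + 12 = 12*l - 48*y + 72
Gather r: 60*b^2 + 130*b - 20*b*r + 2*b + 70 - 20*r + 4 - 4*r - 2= 60*b^2 + 132*b + r*(-20*b - 24) + 72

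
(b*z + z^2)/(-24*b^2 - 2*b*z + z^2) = z*(b + z)/(-24*b^2 - 2*b*z + z^2)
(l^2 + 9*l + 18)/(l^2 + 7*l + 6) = (l + 3)/(l + 1)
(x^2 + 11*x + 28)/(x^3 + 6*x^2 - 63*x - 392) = (x + 4)/(x^2 - x - 56)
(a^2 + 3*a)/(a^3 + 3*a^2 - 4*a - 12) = a/(a^2 - 4)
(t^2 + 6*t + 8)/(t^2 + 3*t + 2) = (t + 4)/(t + 1)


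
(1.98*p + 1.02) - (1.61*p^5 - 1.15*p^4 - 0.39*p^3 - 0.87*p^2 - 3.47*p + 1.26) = -1.61*p^5 + 1.15*p^4 + 0.39*p^3 + 0.87*p^2 + 5.45*p - 0.24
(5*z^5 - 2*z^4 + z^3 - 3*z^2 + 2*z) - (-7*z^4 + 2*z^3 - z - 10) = 5*z^5 + 5*z^4 - z^3 - 3*z^2 + 3*z + 10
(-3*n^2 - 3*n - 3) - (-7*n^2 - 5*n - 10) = 4*n^2 + 2*n + 7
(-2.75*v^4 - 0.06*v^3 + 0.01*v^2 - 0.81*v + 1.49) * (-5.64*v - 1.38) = 15.51*v^5 + 4.1334*v^4 + 0.0264*v^3 + 4.5546*v^2 - 7.2858*v - 2.0562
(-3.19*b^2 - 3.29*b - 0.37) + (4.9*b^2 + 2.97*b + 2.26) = 1.71*b^2 - 0.32*b + 1.89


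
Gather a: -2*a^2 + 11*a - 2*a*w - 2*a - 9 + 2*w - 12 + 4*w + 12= -2*a^2 + a*(9 - 2*w) + 6*w - 9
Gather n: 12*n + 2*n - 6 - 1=14*n - 7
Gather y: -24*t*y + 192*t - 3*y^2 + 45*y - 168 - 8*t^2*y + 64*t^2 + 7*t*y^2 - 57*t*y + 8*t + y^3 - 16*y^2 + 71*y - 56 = 64*t^2 + 200*t + y^3 + y^2*(7*t - 19) + y*(-8*t^2 - 81*t + 116) - 224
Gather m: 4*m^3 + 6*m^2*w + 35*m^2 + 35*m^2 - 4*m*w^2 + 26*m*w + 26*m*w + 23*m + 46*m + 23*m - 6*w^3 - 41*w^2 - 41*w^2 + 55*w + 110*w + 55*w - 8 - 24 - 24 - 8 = 4*m^3 + m^2*(6*w + 70) + m*(-4*w^2 + 52*w + 92) - 6*w^3 - 82*w^2 + 220*w - 64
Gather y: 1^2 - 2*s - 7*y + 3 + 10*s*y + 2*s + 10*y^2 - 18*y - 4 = 10*y^2 + y*(10*s - 25)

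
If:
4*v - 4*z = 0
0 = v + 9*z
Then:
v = 0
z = 0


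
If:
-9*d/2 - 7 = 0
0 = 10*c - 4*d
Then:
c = -28/45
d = -14/9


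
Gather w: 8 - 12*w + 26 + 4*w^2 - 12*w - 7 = 4*w^2 - 24*w + 27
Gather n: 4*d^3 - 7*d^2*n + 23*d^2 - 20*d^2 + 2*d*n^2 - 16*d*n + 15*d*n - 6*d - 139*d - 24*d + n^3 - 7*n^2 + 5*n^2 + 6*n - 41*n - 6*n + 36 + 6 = 4*d^3 + 3*d^2 - 169*d + n^3 + n^2*(2*d - 2) + n*(-7*d^2 - d - 41) + 42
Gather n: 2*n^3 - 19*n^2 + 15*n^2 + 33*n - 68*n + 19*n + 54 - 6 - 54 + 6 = 2*n^3 - 4*n^2 - 16*n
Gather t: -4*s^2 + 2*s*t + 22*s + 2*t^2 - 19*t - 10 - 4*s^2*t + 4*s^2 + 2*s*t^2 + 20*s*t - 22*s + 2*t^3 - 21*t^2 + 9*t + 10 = 2*t^3 + t^2*(2*s - 19) + t*(-4*s^2 + 22*s - 10)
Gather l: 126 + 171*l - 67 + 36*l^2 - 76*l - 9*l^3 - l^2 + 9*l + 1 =-9*l^3 + 35*l^2 + 104*l + 60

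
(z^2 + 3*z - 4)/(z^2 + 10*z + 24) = (z - 1)/(z + 6)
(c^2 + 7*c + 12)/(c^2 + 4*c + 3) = (c + 4)/(c + 1)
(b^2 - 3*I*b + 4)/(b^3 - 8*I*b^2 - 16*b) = (b + I)/(b*(b - 4*I))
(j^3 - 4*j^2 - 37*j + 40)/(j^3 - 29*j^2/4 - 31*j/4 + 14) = 4*(j + 5)/(4*j + 7)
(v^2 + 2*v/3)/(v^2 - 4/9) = 3*v/(3*v - 2)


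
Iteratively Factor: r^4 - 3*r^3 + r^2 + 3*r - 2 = (r - 1)*(r^3 - 2*r^2 - r + 2) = (r - 2)*(r - 1)*(r^2 - 1) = (r - 2)*(r - 1)^2*(r + 1)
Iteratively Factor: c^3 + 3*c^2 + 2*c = (c)*(c^2 + 3*c + 2) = c*(c + 1)*(c + 2)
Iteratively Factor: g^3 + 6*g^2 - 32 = (g + 4)*(g^2 + 2*g - 8) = (g - 2)*(g + 4)*(g + 4)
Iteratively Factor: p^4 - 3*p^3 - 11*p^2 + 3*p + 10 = (p - 5)*(p^3 + 2*p^2 - p - 2) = (p - 5)*(p + 1)*(p^2 + p - 2) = (p - 5)*(p + 1)*(p + 2)*(p - 1)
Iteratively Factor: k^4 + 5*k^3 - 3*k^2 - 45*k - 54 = (k + 3)*(k^3 + 2*k^2 - 9*k - 18) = (k + 3)^2*(k^2 - k - 6) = (k - 3)*(k + 3)^2*(k + 2)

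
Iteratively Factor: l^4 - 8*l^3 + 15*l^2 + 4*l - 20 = (l - 2)*(l^3 - 6*l^2 + 3*l + 10) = (l - 5)*(l - 2)*(l^2 - l - 2) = (l - 5)*(l - 2)*(l + 1)*(l - 2)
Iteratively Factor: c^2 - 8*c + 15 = (c - 5)*(c - 3)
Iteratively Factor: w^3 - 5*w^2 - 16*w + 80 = (w + 4)*(w^2 - 9*w + 20) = (w - 4)*(w + 4)*(w - 5)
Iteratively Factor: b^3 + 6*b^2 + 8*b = (b)*(b^2 + 6*b + 8) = b*(b + 4)*(b + 2)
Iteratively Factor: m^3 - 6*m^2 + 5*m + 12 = (m - 3)*(m^2 - 3*m - 4) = (m - 4)*(m - 3)*(m + 1)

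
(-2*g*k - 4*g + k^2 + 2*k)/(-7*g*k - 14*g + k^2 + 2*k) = (2*g - k)/(7*g - k)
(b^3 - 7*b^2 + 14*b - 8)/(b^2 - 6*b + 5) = (b^2 - 6*b + 8)/(b - 5)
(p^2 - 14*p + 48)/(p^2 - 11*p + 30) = (p - 8)/(p - 5)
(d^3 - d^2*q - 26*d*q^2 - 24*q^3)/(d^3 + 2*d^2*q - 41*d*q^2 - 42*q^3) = (d + 4*q)/(d + 7*q)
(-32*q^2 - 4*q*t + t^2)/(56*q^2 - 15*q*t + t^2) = (-4*q - t)/(7*q - t)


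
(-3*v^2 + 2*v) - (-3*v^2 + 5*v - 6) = 6 - 3*v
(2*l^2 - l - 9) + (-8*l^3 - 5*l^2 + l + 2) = -8*l^3 - 3*l^2 - 7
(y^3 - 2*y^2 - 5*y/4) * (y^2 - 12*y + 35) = y^5 - 14*y^4 + 231*y^3/4 - 55*y^2 - 175*y/4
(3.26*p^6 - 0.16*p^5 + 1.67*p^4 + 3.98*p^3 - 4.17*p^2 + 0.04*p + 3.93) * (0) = 0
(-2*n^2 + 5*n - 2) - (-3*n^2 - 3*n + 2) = n^2 + 8*n - 4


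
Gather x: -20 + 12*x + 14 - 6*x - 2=6*x - 8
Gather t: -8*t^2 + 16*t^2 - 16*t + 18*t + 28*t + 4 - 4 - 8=8*t^2 + 30*t - 8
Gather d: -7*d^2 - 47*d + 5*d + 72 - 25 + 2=-7*d^2 - 42*d + 49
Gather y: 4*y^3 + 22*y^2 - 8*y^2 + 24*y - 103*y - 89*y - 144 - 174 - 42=4*y^3 + 14*y^2 - 168*y - 360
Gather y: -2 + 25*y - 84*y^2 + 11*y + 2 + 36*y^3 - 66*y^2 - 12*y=36*y^3 - 150*y^2 + 24*y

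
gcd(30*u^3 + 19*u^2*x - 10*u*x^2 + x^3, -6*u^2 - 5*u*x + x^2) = -6*u^2 - 5*u*x + x^2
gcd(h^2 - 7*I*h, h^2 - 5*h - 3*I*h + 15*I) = 1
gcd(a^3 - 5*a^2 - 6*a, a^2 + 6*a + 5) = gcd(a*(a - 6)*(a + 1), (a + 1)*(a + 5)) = a + 1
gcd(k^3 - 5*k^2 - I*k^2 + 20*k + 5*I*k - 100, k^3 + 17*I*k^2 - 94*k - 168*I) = k + 4*I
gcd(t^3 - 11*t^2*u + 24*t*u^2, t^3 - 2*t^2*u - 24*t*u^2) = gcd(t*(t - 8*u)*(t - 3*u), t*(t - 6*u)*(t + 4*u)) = t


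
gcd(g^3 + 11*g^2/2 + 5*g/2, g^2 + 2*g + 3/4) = g + 1/2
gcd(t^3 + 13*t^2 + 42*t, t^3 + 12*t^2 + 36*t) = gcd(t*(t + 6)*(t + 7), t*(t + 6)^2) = t^2 + 6*t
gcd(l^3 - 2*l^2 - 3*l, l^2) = l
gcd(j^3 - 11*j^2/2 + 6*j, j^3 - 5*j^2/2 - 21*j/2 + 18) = j^2 - 11*j/2 + 6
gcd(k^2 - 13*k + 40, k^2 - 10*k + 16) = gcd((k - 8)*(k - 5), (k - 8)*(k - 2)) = k - 8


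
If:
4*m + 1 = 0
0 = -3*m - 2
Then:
No Solution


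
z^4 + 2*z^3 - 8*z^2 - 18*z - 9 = (z - 3)*(z + 1)^2*(z + 3)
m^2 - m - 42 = (m - 7)*(m + 6)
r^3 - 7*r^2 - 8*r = r*(r - 8)*(r + 1)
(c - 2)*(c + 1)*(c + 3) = c^3 + 2*c^2 - 5*c - 6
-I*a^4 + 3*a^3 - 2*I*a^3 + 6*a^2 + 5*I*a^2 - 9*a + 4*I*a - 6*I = (a + 3)*(a + I)*(a + 2*I)*(-I*a + I)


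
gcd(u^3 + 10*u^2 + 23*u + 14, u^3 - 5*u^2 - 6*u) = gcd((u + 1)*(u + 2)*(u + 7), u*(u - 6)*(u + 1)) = u + 1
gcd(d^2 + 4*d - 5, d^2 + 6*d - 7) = d - 1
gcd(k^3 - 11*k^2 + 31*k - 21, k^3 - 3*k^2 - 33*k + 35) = k^2 - 8*k + 7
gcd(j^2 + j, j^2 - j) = j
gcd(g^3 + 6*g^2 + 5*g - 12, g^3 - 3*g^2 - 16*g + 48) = g + 4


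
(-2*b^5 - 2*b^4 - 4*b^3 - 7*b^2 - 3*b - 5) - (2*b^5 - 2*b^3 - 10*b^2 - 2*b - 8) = -4*b^5 - 2*b^4 - 2*b^3 + 3*b^2 - b + 3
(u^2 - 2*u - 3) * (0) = 0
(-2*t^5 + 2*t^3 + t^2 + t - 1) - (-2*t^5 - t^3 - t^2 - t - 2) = 3*t^3 + 2*t^2 + 2*t + 1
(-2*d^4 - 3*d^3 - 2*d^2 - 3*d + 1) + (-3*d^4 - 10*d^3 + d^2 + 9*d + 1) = -5*d^4 - 13*d^3 - d^2 + 6*d + 2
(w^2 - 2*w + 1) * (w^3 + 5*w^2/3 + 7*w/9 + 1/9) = w^5 - w^4/3 - 14*w^3/9 + 2*w^2/9 + 5*w/9 + 1/9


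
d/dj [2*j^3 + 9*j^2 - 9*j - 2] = 6*j^2 + 18*j - 9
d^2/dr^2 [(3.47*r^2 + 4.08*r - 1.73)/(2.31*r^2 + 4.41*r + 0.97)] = (-27.155898*r^3 - 102.040092*r^2 - 160.594434*r - 87.91379)/(12.326391*r^6 + 70.596603*r^5 + 150.303384*r^4 + 145.055043*r^3 + 63.114408*r^2 + 12.448107*r + 0.912673)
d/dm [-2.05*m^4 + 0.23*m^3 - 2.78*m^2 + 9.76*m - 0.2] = -8.2*m^3 + 0.69*m^2 - 5.56*m + 9.76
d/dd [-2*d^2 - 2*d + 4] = -4*d - 2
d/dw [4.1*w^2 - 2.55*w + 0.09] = 8.2*w - 2.55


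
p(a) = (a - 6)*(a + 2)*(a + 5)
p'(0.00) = -32.00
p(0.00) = -60.00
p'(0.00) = -32.00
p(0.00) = -60.00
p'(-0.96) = -31.16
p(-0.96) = -29.24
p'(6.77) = 119.04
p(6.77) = 79.48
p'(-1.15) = -30.33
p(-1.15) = -23.40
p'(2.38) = -10.25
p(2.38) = -117.01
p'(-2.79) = -14.23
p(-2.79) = 15.35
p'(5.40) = 66.28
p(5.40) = -46.18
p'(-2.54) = -17.73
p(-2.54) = 11.34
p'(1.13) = -25.91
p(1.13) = -93.44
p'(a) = (a - 6)*(a + 2) + (a - 6)*(a + 5) + (a + 2)*(a + 5)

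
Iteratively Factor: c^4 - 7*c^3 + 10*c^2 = (c)*(c^3 - 7*c^2 + 10*c) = c^2*(c^2 - 7*c + 10) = c^2*(c - 5)*(c - 2)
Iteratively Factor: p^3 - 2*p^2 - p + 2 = (p + 1)*(p^2 - 3*p + 2) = (p - 2)*(p + 1)*(p - 1)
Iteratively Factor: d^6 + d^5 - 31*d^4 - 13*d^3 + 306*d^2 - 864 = (d - 3)*(d^5 + 4*d^4 - 19*d^3 - 70*d^2 + 96*d + 288) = (d - 3)^2*(d^4 + 7*d^3 + 2*d^2 - 64*d - 96) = (d - 3)^3*(d^3 + 10*d^2 + 32*d + 32) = (d - 3)^3*(d + 4)*(d^2 + 6*d + 8) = (d - 3)^3*(d + 4)^2*(d + 2)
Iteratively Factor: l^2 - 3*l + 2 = (l - 1)*(l - 2)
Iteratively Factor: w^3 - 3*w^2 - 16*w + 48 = (w - 4)*(w^2 + w - 12) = (w - 4)*(w - 3)*(w + 4)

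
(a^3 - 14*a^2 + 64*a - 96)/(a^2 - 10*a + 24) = a - 4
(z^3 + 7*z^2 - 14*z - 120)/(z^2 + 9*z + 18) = (z^2 + z - 20)/(z + 3)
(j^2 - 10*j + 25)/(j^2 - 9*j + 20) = (j - 5)/(j - 4)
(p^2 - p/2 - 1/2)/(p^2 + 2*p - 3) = (p + 1/2)/(p + 3)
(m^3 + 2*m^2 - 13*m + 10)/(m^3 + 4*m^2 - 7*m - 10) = (m - 1)/(m + 1)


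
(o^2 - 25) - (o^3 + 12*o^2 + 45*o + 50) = -o^3 - 11*o^2 - 45*o - 75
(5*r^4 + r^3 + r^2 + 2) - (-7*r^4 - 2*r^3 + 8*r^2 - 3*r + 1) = 12*r^4 + 3*r^3 - 7*r^2 + 3*r + 1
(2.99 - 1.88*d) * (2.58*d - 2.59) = -4.8504*d^2 + 12.5834*d - 7.7441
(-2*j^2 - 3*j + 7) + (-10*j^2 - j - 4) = -12*j^2 - 4*j + 3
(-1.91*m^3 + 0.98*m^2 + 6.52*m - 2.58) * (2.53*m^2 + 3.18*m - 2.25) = -4.8323*m^5 - 3.5944*m^4 + 23.9095*m^3 + 12.0012*m^2 - 22.8744*m + 5.805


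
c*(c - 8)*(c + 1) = c^3 - 7*c^2 - 8*c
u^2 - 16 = (u - 4)*(u + 4)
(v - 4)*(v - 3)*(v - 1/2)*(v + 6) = v^4 - 3*v^3/2 - 59*v^2/2 + 87*v - 36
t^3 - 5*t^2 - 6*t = t*(t - 6)*(t + 1)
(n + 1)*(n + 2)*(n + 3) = n^3 + 6*n^2 + 11*n + 6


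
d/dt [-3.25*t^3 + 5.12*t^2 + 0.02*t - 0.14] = -9.75*t^2 + 10.24*t + 0.02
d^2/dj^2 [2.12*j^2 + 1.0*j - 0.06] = 4.24000000000000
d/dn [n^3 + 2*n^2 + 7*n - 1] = 3*n^2 + 4*n + 7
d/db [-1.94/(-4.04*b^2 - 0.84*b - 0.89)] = (-15.6752*b - 1.6296)/(4.04*b^2 + 0.84*b + 0.89)^2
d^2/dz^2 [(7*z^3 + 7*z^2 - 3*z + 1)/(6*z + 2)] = (63*z^3 + 63*z^2 + 21*z + 25)/(27*z^3 + 27*z^2 + 9*z + 1)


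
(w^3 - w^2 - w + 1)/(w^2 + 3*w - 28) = (w^3 - w^2 - w + 1)/(w^2 + 3*w - 28)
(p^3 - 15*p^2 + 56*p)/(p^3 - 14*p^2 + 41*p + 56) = p/(p + 1)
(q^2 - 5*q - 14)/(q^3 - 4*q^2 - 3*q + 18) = (q - 7)/(q^2 - 6*q + 9)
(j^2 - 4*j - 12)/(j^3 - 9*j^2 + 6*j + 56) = (j - 6)/(j^2 - 11*j + 28)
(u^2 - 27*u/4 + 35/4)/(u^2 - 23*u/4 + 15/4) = (4*u - 7)/(4*u - 3)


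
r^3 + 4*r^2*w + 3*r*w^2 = r*(r + w)*(r + 3*w)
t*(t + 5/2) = t^2 + 5*t/2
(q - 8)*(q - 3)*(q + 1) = q^3 - 10*q^2 + 13*q + 24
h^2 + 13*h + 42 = (h + 6)*(h + 7)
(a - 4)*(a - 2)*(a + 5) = a^3 - a^2 - 22*a + 40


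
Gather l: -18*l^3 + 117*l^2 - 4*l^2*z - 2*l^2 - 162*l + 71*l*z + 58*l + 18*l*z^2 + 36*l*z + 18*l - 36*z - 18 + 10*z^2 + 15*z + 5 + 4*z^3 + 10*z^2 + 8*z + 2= -18*l^3 + l^2*(115 - 4*z) + l*(18*z^2 + 107*z - 86) + 4*z^3 + 20*z^2 - 13*z - 11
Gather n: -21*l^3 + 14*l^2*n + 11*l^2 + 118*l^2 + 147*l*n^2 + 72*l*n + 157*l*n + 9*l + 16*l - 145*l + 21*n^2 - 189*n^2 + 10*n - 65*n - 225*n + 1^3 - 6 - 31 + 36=-21*l^3 + 129*l^2 - 120*l + n^2*(147*l - 168) + n*(14*l^2 + 229*l - 280)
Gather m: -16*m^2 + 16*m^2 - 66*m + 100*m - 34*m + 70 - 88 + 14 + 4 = 0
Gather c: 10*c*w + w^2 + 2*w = 10*c*w + w^2 + 2*w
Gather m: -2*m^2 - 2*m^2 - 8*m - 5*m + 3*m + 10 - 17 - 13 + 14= -4*m^2 - 10*m - 6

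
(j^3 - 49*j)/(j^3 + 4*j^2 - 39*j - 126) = j*(j - 7)/(j^2 - 3*j - 18)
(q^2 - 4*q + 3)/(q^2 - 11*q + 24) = (q - 1)/(q - 8)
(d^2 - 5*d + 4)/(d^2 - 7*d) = (d^2 - 5*d + 4)/(d*(d - 7))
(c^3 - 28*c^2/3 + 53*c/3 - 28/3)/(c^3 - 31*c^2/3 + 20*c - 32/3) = (c - 7)/(c - 8)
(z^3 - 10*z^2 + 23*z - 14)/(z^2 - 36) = (z^3 - 10*z^2 + 23*z - 14)/(z^2 - 36)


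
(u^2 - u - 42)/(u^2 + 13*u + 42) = (u - 7)/(u + 7)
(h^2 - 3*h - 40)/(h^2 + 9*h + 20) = (h - 8)/(h + 4)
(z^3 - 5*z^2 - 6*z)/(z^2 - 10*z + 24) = z*(z + 1)/(z - 4)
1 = 1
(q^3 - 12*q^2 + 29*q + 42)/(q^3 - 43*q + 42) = (q^2 - 6*q - 7)/(q^2 + 6*q - 7)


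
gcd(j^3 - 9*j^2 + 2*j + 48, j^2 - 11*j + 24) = j^2 - 11*j + 24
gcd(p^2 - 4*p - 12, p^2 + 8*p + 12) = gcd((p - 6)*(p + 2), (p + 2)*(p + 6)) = p + 2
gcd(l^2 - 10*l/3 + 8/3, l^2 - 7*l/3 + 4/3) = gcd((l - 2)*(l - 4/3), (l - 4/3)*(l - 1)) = l - 4/3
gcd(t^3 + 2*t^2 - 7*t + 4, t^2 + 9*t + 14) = 1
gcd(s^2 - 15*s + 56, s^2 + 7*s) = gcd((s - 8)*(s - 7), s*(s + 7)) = 1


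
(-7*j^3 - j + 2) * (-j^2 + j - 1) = 7*j^5 - 7*j^4 + 8*j^3 - 3*j^2 + 3*j - 2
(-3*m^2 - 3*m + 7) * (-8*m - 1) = 24*m^3 + 27*m^2 - 53*m - 7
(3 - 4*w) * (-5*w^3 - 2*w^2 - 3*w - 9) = 20*w^4 - 7*w^3 + 6*w^2 + 27*w - 27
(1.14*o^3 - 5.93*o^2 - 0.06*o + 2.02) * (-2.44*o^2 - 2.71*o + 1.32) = -2.7816*o^5 + 11.3798*o^4 + 17.7215*o^3 - 12.5938*o^2 - 5.5534*o + 2.6664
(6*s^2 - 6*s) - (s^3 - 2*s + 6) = -s^3 + 6*s^2 - 4*s - 6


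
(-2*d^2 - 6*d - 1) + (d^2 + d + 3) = -d^2 - 5*d + 2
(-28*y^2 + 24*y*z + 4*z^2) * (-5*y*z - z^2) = 140*y^3*z - 92*y^2*z^2 - 44*y*z^3 - 4*z^4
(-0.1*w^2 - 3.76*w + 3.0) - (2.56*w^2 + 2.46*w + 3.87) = -2.66*w^2 - 6.22*w - 0.87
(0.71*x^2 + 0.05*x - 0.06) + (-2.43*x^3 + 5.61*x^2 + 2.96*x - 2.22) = -2.43*x^3 + 6.32*x^2 + 3.01*x - 2.28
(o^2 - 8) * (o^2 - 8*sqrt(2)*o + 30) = o^4 - 8*sqrt(2)*o^3 + 22*o^2 + 64*sqrt(2)*o - 240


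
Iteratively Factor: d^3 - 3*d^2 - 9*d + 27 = (d + 3)*(d^2 - 6*d + 9) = (d - 3)*(d + 3)*(d - 3)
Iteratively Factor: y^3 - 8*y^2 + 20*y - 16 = (y - 2)*(y^2 - 6*y + 8) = (y - 4)*(y - 2)*(y - 2)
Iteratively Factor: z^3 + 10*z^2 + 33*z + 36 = (z + 3)*(z^2 + 7*z + 12) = (z + 3)*(z + 4)*(z + 3)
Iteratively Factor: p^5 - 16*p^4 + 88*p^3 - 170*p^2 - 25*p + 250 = (p - 5)*(p^4 - 11*p^3 + 33*p^2 - 5*p - 50) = (p - 5)*(p - 2)*(p^3 - 9*p^2 + 15*p + 25) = (p - 5)^2*(p - 2)*(p^2 - 4*p - 5) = (p - 5)^2*(p - 2)*(p + 1)*(p - 5)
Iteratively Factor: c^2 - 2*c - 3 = (c + 1)*(c - 3)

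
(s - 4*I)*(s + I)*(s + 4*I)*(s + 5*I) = s^4 + 6*I*s^3 + 11*s^2 + 96*I*s - 80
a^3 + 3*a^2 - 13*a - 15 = (a - 3)*(a + 1)*(a + 5)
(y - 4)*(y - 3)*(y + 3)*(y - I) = y^4 - 4*y^3 - I*y^3 - 9*y^2 + 4*I*y^2 + 36*y + 9*I*y - 36*I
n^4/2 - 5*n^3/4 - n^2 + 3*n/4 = n*(n/2 + 1/2)*(n - 3)*(n - 1/2)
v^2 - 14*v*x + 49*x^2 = (v - 7*x)^2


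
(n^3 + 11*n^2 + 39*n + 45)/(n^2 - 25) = (n^2 + 6*n + 9)/(n - 5)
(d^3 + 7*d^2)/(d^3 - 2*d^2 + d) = d*(d + 7)/(d^2 - 2*d + 1)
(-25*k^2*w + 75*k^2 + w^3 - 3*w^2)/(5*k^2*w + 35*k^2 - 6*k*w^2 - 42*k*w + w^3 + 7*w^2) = (5*k*w - 15*k + w^2 - 3*w)/(-k*w - 7*k + w^2 + 7*w)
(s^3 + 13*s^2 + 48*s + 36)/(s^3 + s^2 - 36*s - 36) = (s + 6)/(s - 6)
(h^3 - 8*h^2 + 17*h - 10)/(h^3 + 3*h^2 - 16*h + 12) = (h - 5)/(h + 6)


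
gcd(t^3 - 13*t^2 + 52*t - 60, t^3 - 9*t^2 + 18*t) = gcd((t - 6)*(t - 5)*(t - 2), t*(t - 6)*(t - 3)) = t - 6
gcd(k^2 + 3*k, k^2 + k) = k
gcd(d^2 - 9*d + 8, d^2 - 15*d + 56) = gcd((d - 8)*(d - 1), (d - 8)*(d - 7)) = d - 8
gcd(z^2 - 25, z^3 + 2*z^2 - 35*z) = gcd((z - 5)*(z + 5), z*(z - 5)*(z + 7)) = z - 5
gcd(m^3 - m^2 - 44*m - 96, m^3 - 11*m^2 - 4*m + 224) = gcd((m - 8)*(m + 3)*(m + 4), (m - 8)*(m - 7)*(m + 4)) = m^2 - 4*m - 32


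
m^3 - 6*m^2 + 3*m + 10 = (m - 5)*(m - 2)*(m + 1)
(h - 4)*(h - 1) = h^2 - 5*h + 4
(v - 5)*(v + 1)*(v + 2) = v^3 - 2*v^2 - 13*v - 10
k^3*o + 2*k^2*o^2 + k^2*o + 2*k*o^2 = k*(k + 2*o)*(k*o + o)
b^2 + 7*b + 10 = (b + 2)*(b + 5)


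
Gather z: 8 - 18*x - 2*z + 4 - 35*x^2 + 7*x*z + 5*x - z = -35*x^2 - 13*x + z*(7*x - 3) + 12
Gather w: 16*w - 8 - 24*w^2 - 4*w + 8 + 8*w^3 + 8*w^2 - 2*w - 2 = 8*w^3 - 16*w^2 + 10*w - 2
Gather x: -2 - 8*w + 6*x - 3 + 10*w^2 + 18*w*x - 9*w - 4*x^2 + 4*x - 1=10*w^2 - 17*w - 4*x^2 + x*(18*w + 10) - 6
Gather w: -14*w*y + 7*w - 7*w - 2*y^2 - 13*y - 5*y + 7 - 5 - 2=-14*w*y - 2*y^2 - 18*y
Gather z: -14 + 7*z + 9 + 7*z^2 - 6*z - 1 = 7*z^2 + z - 6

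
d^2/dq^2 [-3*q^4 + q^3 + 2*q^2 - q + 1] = -36*q^2 + 6*q + 4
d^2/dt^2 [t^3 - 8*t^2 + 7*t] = 6*t - 16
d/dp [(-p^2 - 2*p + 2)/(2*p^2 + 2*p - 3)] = 2*(p^2 - p + 1)/(4*p^4 + 8*p^3 - 8*p^2 - 12*p + 9)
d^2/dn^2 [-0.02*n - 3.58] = 0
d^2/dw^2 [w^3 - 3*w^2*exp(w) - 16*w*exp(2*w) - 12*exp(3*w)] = -3*w^2*exp(w) - 64*w*exp(2*w) - 12*w*exp(w) + 6*w - 108*exp(3*w) - 64*exp(2*w) - 6*exp(w)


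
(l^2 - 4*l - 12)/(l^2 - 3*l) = (l^2 - 4*l - 12)/(l*(l - 3))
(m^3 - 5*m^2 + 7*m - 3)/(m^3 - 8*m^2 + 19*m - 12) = (m - 1)/(m - 4)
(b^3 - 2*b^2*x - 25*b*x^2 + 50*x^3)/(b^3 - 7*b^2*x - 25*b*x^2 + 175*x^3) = (-b + 2*x)/(-b + 7*x)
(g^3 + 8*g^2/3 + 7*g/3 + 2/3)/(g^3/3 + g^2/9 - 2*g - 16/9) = 3*(3*g^2 + 5*g + 2)/(3*g^2 - 2*g - 16)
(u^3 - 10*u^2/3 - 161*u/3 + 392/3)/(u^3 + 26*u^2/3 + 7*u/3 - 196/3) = (u - 8)/(u + 4)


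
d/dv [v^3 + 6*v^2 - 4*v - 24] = 3*v^2 + 12*v - 4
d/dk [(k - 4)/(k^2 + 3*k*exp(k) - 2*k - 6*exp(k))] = (k^2 + 3*k*exp(k) - 2*k - (k - 4)*(3*k*exp(k) + 2*k - 3*exp(k) - 2) - 6*exp(k))/(k^2 + 3*k*exp(k) - 2*k - 6*exp(k))^2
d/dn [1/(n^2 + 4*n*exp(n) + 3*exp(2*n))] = 2*(-2*n*exp(n) - n - 3*exp(2*n) - 2*exp(n))/(n^2 + 4*n*exp(n) + 3*exp(2*n))^2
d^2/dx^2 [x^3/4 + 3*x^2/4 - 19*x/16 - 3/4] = 3*x/2 + 3/2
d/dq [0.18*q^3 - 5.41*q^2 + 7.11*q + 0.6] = 0.54*q^2 - 10.82*q + 7.11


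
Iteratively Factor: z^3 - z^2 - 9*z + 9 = (z + 3)*(z^2 - 4*z + 3) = (z - 1)*(z + 3)*(z - 3)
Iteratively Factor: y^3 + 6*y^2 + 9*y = (y + 3)*(y^2 + 3*y) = y*(y + 3)*(y + 3)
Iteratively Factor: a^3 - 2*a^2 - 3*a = (a - 3)*(a^2 + a) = a*(a - 3)*(a + 1)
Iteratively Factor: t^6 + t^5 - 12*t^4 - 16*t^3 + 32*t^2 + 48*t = (t)*(t^5 + t^4 - 12*t^3 - 16*t^2 + 32*t + 48) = t*(t + 2)*(t^4 - t^3 - 10*t^2 + 4*t + 24) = t*(t + 2)^2*(t^3 - 3*t^2 - 4*t + 12) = t*(t + 2)^3*(t^2 - 5*t + 6) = t*(t - 2)*(t + 2)^3*(t - 3)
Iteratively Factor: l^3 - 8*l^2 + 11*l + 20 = (l - 5)*(l^2 - 3*l - 4) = (l - 5)*(l - 4)*(l + 1)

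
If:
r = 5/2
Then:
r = 5/2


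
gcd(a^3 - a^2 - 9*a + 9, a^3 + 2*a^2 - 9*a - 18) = a^2 - 9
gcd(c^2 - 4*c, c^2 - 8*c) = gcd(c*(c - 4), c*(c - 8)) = c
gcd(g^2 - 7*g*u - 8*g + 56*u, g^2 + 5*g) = 1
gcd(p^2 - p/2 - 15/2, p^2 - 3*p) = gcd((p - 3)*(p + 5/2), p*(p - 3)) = p - 3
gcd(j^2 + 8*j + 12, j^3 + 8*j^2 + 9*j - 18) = j + 6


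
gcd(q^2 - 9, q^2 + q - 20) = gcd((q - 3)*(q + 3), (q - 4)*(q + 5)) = 1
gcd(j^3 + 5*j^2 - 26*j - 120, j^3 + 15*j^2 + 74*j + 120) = j^2 + 10*j + 24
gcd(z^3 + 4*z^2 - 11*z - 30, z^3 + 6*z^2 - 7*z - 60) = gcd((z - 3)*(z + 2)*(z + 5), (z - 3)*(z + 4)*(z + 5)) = z^2 + 2*z - 15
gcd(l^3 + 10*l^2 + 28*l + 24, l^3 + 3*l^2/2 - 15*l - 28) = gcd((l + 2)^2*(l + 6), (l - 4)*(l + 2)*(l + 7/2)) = l + 2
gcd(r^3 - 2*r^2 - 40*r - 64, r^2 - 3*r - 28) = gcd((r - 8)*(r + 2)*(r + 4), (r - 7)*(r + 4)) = r + 4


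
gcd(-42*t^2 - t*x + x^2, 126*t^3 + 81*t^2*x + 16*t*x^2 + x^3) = 6*t + x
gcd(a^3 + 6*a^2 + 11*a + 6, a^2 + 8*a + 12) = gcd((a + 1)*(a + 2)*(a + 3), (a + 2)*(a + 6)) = a + 2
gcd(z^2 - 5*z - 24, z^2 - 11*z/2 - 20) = z - 8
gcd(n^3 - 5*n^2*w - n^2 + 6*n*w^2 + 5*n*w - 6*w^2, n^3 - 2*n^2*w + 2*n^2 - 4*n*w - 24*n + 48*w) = -n + 2*w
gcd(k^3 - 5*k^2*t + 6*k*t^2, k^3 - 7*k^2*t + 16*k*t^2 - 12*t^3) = k^2 - 5*k*t + 6*t^2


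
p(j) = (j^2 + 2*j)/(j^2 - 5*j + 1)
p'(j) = (5 - 2*j)*(j^2 + 2*j)/(j^2 - 5*j + 1)^2 + (2*j + 2)/(j^2 - 5*j + 1) = (-7*j^2 + 2*j + 2)/(j^4 - 10*j^3 + 27*j^2 - 10*j + 1)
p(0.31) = -1.58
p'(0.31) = 9.45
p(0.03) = 0.07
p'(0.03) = 2.84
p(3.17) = -3.41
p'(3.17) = -2.69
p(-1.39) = -0.09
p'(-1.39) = -0.15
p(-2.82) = 0.10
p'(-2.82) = -0.11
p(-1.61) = -0.05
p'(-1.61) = -0.14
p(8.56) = 2.87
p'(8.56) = -0.50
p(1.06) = -1.02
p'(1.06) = -0.37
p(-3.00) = 0.12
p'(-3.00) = -0.11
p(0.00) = 0.00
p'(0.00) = 2.00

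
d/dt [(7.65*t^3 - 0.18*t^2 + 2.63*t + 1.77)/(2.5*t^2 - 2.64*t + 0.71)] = (19.125*t^4 - 40.392*t^3 + 10.1947*t^2 - 9.1056*t + 6.5401)/(6.25*t^4 - 13.2*t^3 + 10.5196*t^2 - 3.7488*t + 0.5041)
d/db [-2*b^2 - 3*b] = -4*b - 3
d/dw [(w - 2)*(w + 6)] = 2*w + 4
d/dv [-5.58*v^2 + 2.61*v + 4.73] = 2.61 - 11.16*v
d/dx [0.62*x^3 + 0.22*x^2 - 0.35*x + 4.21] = 1.86*x^2 + 0.44*x - 0.35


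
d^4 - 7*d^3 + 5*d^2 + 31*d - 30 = (d - 5)*(d - 3)*(d - 1)*(d + 2)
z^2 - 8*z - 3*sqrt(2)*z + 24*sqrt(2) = (z - 8)*(z - 3*sqrt(2))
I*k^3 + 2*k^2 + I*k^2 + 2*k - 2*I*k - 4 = (k + 2)*(k - 2*I)*(I*k - I)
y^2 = y^2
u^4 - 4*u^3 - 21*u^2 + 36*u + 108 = (u - 6)*(u - 3)*(u + 2)*(u + 3)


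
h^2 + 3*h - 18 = (h - 3)*(h + 6)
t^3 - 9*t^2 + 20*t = t*(t - 5)*(t - 4)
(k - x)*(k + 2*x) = k^2 + k*x - 2*x^2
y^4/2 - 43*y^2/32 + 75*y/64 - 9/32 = (y/2 + 1)*(y - 3/4)^2*(y - 1/2)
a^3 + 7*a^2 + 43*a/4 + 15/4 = (a + 1/2)*(a + 3/2)*(a + 5)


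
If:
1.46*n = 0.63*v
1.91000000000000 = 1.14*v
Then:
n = 0.72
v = 1.68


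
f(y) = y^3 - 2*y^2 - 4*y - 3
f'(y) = 3*y^2 - 4*y - 4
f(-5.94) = -259.39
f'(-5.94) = 125.61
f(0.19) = -3.83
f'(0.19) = -4.65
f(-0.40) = -1.78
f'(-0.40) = -1.92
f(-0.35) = -1.89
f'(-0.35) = -2.23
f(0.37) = -4.70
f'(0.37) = -5.07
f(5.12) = 58.31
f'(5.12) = 54.16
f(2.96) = -6.43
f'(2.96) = 10.44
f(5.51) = 81.52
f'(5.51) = 65.04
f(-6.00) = -267.00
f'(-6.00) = 128.00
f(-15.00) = -3768.00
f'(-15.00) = 731.00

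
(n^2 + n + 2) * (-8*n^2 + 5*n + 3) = -8*n^4 - 3*n^3 - 8*n^2 + 13*n + 6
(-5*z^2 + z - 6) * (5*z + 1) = -25*z^3 - 29*z - 6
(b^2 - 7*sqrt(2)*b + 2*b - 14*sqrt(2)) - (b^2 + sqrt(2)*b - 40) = -8*sqrt(2)*b + 2*b - 14*sqrt(2) + 40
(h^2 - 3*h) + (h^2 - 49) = 2*h^2 - 3*h - 49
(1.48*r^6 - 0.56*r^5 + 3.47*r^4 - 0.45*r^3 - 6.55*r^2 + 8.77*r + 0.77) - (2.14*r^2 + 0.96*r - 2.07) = 1.48*r^6 - 0.56*r^5 + 3.47*r^4 - 0.45*r^3 - 8.69*r^2 + 7.81*r + 2.84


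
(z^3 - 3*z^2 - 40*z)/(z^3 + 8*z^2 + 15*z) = (z - 8)/(z + 3)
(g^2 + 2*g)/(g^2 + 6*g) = (g + 2)/(g + 6)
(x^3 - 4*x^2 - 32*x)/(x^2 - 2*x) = (x^2 - 4*x - 32)/(x - 2)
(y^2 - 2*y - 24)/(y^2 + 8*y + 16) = (y - 6)/(y + 4)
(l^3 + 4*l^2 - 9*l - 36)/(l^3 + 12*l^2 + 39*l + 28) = (l^2 - 9)/(l^2 + 8*l + 7)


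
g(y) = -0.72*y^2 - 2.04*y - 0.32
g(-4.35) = -5.07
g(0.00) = -0.32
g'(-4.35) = 4.22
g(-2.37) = 0.47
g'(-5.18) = 5.42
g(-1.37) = 1.12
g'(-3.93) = 3.62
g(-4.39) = -5.24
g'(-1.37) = -0.07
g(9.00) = -77.00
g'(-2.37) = 1.37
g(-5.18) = -9.07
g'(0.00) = -2.04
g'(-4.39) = 4.28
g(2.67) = -10.90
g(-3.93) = -3.42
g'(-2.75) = 1.92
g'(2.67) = -5.88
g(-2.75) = -0.15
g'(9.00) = -15.00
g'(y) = -1.44*y - 2.04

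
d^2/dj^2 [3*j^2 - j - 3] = 6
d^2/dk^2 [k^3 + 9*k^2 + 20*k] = 6*k + 18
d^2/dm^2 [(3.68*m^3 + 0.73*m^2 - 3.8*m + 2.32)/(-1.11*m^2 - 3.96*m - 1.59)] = (2.8421709430404e-14*m^4 - 86.645376*m^3 - 148.445082*m^2 - 157.24692*m - 116.117154)/(1.367631*m^6 + 14.637348*m^5 + 58.096845*m^4 + 104.03316*m^3 + 83.219805*m^2 + 30.033828*m + 4.019679)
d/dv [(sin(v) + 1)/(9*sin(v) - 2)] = -11*cos(v)/(9*sin(v) - 2)^2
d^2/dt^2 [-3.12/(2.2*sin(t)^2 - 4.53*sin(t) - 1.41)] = (-60.4032*sin(t)^4 + 93.28176*sin(t)^3 - 12.133368*sin(t)^2 - 166.635144*sin(t) + 147.406896)/(-2.2*sin(t)^2 + 4.53*sin(t) + 1.41)^3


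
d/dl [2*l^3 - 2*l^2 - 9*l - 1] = 6*l^2 - 4*l - 9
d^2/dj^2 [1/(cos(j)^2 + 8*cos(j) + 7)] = 2*(-2*sin(j)^4 + 19*sin(j)^2 + 43*cos(j) - 3*cos(3*j) + 40)/((cos(j) + 1)^3*(cos(j) + 7)^3)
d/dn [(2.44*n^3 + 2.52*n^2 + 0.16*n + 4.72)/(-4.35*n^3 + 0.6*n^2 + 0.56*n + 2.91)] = (-3.5527136788005e-15*n^5 + 12.426*n^4 + 4.1248*n^3 + 84.2124*n^2 + 9.0024*n - 2.1776)/(18.9225*n^6 - 5.22*n^5 - 4.512*n^4 - 24.645*n^3 + 3.8056*n^2 + 3.2592*n + 8.4681)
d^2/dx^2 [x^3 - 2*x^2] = 6*x - 4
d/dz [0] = 0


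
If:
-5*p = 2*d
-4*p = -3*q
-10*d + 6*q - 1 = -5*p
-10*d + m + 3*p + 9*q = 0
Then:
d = -5/76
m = -20/19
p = 1/38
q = 2/57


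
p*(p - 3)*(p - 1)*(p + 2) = p^4 - 2*p^3 - 5*p^2 + 6*p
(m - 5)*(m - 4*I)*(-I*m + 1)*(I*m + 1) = m^4 - 5*m^3 - 4*I*m^3 + m^2 + 20*I*m^2 - 5*m - 4*I*m + 20*I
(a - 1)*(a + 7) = a^2 + 6*a - 7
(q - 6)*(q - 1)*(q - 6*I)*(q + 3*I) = q^4 - 7*q^3 - 3*I*q^3 + 24*q^2 + 21*I*q^2 - 126*q - 18*I*q + 108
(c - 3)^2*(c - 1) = c^3 - 7*c^2 + 15*c - 9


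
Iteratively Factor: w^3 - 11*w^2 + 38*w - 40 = (w - 2)*(w^2 - 9*w + 20) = (w - 5)*(w - 2)*(w - 4)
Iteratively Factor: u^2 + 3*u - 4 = (u - 1)*(u + 4)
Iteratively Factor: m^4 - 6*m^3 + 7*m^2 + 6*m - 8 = (m - 4)*(m^3 - 2*m^2 - m + 2) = (m - 4)*(m - 2)*(m^2 - 1) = (m - 4)*(m - 2)*(m + 1)*(m - 1)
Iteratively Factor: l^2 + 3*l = (l)*(l + 3)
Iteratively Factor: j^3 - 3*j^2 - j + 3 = (j + 1)*(j^2 - 4*j + 3) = (j - 3)*(j + 1)*(j - 1)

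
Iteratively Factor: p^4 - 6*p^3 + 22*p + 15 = (p + 1)*(p^3 - 7*p^2 + 7*p + 15) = (p - 3)*(p + 1)*(p^2 - 4*p - 5) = (p - 5)*(p - 3)*(p + 1)*(p + 1)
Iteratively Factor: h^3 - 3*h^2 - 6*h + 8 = (h + 2)*(h^2 - 5*h + 4) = (h - 1)*(h + 2)*(h - 4)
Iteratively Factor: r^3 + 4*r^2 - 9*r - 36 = (r + 4)*(r^2 - 9) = (r + 3)*(r + 4)*(r - 3)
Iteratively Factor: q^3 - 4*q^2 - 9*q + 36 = (q - 3)*(q^2 - q - 12) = (q - 3)*(q + 3)*(q - 4)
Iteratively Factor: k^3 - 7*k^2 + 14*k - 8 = (k - 1)*(k^2 - 6*k + 8) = (k - 2)*(k - 1)*(k - 4)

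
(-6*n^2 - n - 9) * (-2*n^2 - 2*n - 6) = 12*n^4 + 14*n^3 + 56*n^2 + 24*n + 54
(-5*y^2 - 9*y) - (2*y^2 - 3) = -7*y^2 - 9*y + 3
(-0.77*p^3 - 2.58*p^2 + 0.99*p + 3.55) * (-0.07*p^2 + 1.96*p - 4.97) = 0.0539*p^5 - 1.3286*p^4 - 1.2992*p^3 + 14.5145*p^2 + 2.0377*p - 17.6435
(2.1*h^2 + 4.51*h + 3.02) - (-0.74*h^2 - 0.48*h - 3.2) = 2.84*h^2 + 4.99*h + 6.22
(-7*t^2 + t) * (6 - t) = 7*t^3 - 43*t^2 + 6*t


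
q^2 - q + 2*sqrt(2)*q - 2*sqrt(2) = (q - 1)*(q + 2*sqrt(2))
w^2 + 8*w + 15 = (w + 3)*(w + 5)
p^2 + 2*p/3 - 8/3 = (p - 4/3)*(p + 2)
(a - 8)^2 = a^2 - 16*a + 64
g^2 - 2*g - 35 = (g - 7)*(g + 5)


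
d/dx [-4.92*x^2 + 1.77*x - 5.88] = 1.77 - 9.84*x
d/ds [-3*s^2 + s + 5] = 1 - 6*s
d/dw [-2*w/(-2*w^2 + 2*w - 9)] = 2*(9 - 2*w^2)/(4*w^4 - 8*w^3 + 40*w^2 - 36*w + 81)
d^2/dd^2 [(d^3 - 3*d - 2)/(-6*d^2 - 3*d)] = 2*(11*d^3 + 24*d^2 + 12*d + 2)/(3*d^3*(8*d^3 + 12*d^2 + 6*d + 1))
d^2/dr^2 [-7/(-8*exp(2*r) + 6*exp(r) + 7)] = 14*((3 - 16*exp(r))*(-8*exp(2*r) + 6*exp(r) + 7) - 4*(8*exp(r) - 3)^2*exp(r))*exp(r)/(-8*exp(2*r) + 6*exp(r) + 7)^3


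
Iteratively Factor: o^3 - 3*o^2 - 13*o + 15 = (o + 3)*(o^2 - 6*o + 5) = (o - 5)*(o + 3)*(o - 1)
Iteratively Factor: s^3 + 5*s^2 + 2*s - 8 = (s - 1)*(s^2 + 6*s + 8) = (s - 1)*(s + 2)*(s + 4)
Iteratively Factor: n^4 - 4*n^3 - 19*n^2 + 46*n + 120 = (n + 3)*(n^3 - 7*n^2 + 2*n + 40) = (n - 5)*(n + 3)*(n^2 - 2*n - 8) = (n - 5)*(n - 4)*(n + 3)*(n + 2)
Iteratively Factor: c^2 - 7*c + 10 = (c - 5)*(c - 2)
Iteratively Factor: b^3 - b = (b - 1)*(b^2 + b) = (b - 1)*(b + 1)*(b)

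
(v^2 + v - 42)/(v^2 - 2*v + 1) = (v^2 + v - 42)/(v^2 - 2*v + 1)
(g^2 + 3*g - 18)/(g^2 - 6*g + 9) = (g + 6)/(g - 3)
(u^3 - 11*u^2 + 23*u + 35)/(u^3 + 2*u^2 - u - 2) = (u^2 - 12*u + 35)/(u^2 + u - 2)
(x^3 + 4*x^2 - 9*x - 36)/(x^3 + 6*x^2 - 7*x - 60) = (x + 3)/(x + 5)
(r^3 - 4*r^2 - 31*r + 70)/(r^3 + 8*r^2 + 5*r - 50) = (r - 7)/(r + 5)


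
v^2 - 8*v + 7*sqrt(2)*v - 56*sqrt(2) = (v - 8)*(v + 7*sqrt(2))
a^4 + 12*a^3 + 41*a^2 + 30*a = a*(a + 1)*(a + 5)*(a + 6)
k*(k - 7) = k^2 - 7*k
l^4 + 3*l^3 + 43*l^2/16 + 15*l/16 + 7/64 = (l + 1/4)*(l + 1/2)^2*(l + 7/4)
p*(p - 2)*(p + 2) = p^3 - 4*p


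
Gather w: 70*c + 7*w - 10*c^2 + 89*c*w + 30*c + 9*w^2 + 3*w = -10*c^2 + 100*c + 9*w^2 + w*(89*c + 10)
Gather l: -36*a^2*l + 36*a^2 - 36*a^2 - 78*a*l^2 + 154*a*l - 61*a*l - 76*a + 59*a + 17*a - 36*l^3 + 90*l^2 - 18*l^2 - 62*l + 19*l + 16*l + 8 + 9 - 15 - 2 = -36*l^3 + l^2*(72 - 78*a) + l*(-36*a^2 + 93*a - 27)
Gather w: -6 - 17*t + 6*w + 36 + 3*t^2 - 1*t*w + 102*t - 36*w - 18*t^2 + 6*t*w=-15*t^2 + 85*t + w*(5*t - 30) + 30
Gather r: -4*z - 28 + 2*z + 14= -2*z - 14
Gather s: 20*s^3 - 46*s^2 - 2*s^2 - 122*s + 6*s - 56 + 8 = 20*s^3 - 48*s^2 - 116*s - 48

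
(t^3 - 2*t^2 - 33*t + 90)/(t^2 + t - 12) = (t^2 + t - 30)/(t + 4)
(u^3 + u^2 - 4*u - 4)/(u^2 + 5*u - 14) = (u^2 + 3*u + 2)/(u + 7)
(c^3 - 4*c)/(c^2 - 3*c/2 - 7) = 2*c*(c - 2)/(2*c - 7)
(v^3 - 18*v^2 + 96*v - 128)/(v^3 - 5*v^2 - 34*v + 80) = (v - 8)/(v + 5)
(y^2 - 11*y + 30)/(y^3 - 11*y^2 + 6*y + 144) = (y - 5)/(y^2 - 5*y - 24)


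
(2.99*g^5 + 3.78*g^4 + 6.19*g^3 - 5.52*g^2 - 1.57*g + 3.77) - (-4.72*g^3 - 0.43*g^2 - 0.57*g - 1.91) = 2.99*g^5 + 3.78*g^4 + 10.91*g^3 - 5.09*g^2 - 1.0*g + 5.68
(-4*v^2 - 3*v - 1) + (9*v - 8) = -4*v^2 + 6*v - 9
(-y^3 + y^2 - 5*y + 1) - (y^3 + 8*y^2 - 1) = -2*y^3 - 7*y^2 - 5*y + 2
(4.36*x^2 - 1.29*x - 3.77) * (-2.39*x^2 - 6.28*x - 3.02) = -10.4204*x^4 - 24.2977*x^3 + 3.9443*x^2 + 27.5714*x + 11.3854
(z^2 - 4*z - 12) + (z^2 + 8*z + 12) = 2*z^2 + 4*z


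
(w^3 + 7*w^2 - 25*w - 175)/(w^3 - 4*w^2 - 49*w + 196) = (w^2 - 25)/(w^2 - 11*w + 28)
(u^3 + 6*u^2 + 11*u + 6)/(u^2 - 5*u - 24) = (u^2 + 3*u + 2)/(u - 8)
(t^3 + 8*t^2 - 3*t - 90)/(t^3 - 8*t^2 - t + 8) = (t^3 + 8*t^2 - 3*t - 90)/(t^3 - 8*t^2 - t + 8)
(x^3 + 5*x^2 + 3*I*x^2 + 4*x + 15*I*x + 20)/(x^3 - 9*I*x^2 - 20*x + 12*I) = (x^2 + x*(5 + 4*I) + 20*I)/(x^2 - 8*I*x - 12)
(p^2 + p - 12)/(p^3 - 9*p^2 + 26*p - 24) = (p + 4)/(p^2 - 6*p + 8)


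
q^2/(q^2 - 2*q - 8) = q^2/(q^2 - 2*q - 8)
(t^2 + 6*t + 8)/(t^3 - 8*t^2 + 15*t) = (t^2 + 6*t + 8)/(t*(t^2 - 8*t + 15))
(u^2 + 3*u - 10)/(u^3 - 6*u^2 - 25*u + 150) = (u - 2)/(u^2 - 11*u + 30)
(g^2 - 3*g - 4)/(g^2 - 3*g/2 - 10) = 2*(g + 1)/(2*g + 5)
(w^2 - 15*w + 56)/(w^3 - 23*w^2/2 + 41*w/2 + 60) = 2*(w - 7)/(2*w^2 - 7*w - 15)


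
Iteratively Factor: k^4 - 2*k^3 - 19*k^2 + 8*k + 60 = (k + 2)*(k^3 - 4*k^2 - 11*k + 30) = (k - 2)*(k + 2)*(k^2 - 2*k - 15) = (k - 5)*(k - 2)*(k + 2)*(k + 3)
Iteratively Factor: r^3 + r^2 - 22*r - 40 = (r - 5)*(r^2 + 6*r + 8) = (r - 5)*(r + 4)*(r + 2)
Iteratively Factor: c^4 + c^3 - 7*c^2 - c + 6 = (c + 1)*(c^3 - 7*c + 6) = (c - 1)*(c + 1)*(c^2 + c - 6) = (c - 1)*(c + 1)*(c + 3)*(c - 2)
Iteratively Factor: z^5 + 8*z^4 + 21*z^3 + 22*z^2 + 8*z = (z + 1)*(z^4 + 7*z^3 + 14*z^2 + 8*z) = (z + 1)*(z + 2)*(z^3 + 5*z^2 + 4*z) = z*(z + 1)*(z + 2)*(z^2 + 5*z + 4) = z*(z + 1)^2*(z + 2)*(z + 4)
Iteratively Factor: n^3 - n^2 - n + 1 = (n - 1)*(n^2 - 1) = (n - 1)^2*(n + 1)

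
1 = 1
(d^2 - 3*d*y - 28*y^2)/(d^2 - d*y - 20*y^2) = (-d + 7*y)/(-d + 5*y)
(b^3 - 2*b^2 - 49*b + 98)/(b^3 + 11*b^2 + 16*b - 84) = (b - 7)/(b + 6)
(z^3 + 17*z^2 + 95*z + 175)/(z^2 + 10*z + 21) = (z^2 + 10*z + 25)/(z + 3)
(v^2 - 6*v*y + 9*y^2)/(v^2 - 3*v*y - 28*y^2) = (-v^2 + 6*v*y - 9*y^2)/(-v^2 + 3*v*y + 28*y^2)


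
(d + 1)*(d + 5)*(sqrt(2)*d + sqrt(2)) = sqrt(2)*d^3 + 7*sqrt(2)*d^2 + 11*sqrt(2)*d + 5*sqrt(2)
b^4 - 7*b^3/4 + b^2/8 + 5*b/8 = b*(b - 5/4)*(b - 1)*(b + 1/2)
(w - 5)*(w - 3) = w^2 - 8*w + 15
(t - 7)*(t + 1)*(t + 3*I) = t^3 - 6*t^2 + 3*I*t^2 - 7*t - 18*I*t - 21*I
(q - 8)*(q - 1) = q^2 - 9*q + 8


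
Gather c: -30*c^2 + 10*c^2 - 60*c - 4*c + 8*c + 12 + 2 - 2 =-20*c^2 - 56*c + 12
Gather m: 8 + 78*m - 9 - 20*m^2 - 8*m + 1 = -20*m^2 + 70*m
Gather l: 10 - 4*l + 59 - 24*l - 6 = 63 - 28*l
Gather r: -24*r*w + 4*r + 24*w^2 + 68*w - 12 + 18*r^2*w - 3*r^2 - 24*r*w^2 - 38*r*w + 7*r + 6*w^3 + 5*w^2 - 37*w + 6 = r^2*(18*w - 3) + r*(-24*w^2 - 62*w + 11) + 6*w^3 + 29*w^2 + 31*w - 6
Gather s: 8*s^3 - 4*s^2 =8*s^3 - 4*s^2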